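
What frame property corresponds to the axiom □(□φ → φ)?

This is the T□ axiom.
It corresponds to shift-reflexivity: ∀x ∀y (Rxy → Ryy).

shift-reflexivity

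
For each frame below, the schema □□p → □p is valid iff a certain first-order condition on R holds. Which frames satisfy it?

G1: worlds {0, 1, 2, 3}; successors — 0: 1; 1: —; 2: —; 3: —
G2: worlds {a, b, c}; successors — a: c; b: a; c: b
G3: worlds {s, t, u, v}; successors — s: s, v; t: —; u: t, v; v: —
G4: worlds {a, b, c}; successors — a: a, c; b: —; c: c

G4

This is the axiom for density; its first-order frame correspondent is ∀x ∀y (Rxy → ∃z (Rxz ∧ Rzy)).
G1: fails — R01 but no z with R0z and Rz1.
G2: fails — Rac but no z with Raz and Rzc.
G3: fails — Ruv but no z with Ruz and Rzv.
G4: ✓.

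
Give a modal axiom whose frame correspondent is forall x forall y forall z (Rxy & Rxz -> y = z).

◇q → □q

A defining formula is ◇q → □q (the CD axiom).
Suppose ◇q→□q is valid. Take Rxy, Rxz and set V(q)={y}. Then ◇q at x, so □q at x, so q at z, i.e. z=y.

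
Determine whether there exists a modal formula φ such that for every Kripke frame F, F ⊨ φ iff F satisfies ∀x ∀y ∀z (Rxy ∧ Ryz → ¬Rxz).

Not definable by any modal formula

If a class were modally definable it would be closed under surjective bounded morphisms (Goldblatt–Thomason).
The 5-cycle (worlds 0,1,2,3,4 with 0→1→2→3→4→0) is intransitive. Mapping every world to a single reflexive point • is a surjective bounded morphism; the reflexive point is not intransitive (R••∧R•• but R••).
So the class is not modally definable.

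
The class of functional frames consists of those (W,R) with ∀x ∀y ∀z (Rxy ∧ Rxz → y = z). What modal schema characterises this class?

◇r → □r

The condition is partial functionality. The CD schema ◇r → □r defines it.
Suppose ◇r→□r is valid. Take Rxy, Rxz and set V(r)={y}. Then ◇r at x, so □r at x, so r at z, i.e. z=y.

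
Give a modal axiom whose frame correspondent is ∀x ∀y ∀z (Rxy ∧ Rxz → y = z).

◇p → □p

A defining formula is ◇p → □p (the CD axiom).
Suppose ◇p→□p is valid. Take Rxy, Rxz and set V(p)={y}. Then ◇p at x, so □p at x, so p at z, i.e. z=y.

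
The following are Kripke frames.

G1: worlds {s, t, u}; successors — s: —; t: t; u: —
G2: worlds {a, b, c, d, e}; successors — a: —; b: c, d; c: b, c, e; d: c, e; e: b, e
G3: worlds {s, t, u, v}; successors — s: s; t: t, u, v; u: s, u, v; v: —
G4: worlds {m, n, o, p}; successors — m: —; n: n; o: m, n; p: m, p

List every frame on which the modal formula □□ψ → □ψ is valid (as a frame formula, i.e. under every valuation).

G1, G3

The schema corresponds to density: ∀x ∀y (Rxy → ∃z (Rxz ∧ Rzy)).
G1: holds.
G2: fails — Rbd but no z with Rbz and Rzd.
G3: holds.
G4: fails — Rom but no z with Roz and Rzm.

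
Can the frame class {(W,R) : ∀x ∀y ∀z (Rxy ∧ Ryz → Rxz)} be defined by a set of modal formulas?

This is a Sahlqvist condition; the 4 axiom □q → □□q defines it.
Suppose □q→□□q is valid. Take Rxy, Ryz and set V(q)={w : Rxw}. Then □q at x, so □□q at x, so □q at y, so q at z, i.e. Rxz.

Yes, by □q → □□q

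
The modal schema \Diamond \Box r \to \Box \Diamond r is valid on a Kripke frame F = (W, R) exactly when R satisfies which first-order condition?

convergence

Suppose ◇□r→□◇r is valid. Take Rxy, Rxz and set V(r)={w : Ryw}. Then □r at y so ◇□r at x, so □◇r at x, so ◇r at z, giving w with Rzw and Ryw.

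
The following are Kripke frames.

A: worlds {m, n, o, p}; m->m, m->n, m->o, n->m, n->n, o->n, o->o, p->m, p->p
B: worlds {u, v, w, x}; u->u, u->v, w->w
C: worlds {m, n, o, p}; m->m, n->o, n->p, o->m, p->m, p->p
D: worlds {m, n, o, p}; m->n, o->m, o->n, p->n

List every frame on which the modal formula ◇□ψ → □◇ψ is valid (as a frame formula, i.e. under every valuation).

A, C

This is the axiom for convergence; its first-order frame correspondent is ∀x ∀y ∀z (Rxy ∧ Rxz → ∃w (Ryw ∧ Rzw)).
A: condition met.
B: fails — Ruv and Ruv but v and v have no common successor.
C: condition met.
D: fails — Rmn and Rmn but n and n have no common successor.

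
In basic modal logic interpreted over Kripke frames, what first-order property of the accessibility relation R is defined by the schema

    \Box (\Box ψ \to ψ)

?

This is the T□ axiom.
Its frame correspondent is shift-reflexivity — \forall x \forall y (Rxy \to Ryy).

shift-reflexivity: \forall x \forall y (Rxy \to Ryy)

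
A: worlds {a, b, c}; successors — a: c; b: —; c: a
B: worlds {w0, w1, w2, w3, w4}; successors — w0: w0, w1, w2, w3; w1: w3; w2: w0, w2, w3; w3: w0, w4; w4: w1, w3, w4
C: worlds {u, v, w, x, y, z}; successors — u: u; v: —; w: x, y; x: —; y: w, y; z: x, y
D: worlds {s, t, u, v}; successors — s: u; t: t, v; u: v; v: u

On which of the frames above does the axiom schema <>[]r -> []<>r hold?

This is the axiom for convergence; its first-order frame correspondent is forall x forall y forall z (Rxy & Rxz -> exists w (Ryw & Rzw)).
A: holds.
B: fails — Rw0w1 and Rw0w3 but w1 and w3 have no common successor.
C: fails — Rwx and Rwx but x and x have no common successor.
D: fails — Rtv and Rtt but v and t have no common successor.

A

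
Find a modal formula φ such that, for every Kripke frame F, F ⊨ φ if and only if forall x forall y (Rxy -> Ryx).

s → □◇s

The condition is symmetry. The B schema s → □◇s defines it.
Suppose s→□◇s is valid. Take Rxy and set V(s)={x}. Then s at x, so □◇s at x, so ◇s at y, so some z with Ryz has s; z=x, i.e. Ryx.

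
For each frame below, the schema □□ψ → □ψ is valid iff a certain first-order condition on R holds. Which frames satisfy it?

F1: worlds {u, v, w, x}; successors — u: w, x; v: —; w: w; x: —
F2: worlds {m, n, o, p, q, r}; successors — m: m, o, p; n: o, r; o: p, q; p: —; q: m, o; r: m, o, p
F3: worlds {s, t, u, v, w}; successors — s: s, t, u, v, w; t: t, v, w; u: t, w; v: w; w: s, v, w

F3

This is the axiom for density; its first-order frame correspondent is ∀x ∀y (Rxy → ∃z (Rxz ∧ Rzy)).
F1: fails — Rux but no z with Ruz and Rzx.
F2: fails — Rnr but no z with Rnz and Rzr.
F3: satisfies the condition.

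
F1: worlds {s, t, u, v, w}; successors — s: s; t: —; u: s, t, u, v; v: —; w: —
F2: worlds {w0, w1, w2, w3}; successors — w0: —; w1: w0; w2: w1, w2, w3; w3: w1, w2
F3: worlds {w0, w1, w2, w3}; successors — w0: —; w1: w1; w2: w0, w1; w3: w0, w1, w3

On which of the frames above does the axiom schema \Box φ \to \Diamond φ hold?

This is the axiom for seriality; its first-order frame correspondent is \forall x \exists y Rxy.
F1: fails — world t has no successor.
F2: fails — world w0 has no successor.
F3: fails — world w0 has no successor.
Valid on no frame.

none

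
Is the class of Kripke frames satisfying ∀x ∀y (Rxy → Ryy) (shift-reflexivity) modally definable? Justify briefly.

Yes — defined by □(□q → q)

This is a Sahlqvist condition; the T□ axiom □(□q → q) defines it.
Suppose □(□q→q) is valid. Take Rxy and set V(q)={w : Ryw}. Then at y, □q holds; since □(□q→q) at x, □q→q at y, so q at y, i.e. Ryy.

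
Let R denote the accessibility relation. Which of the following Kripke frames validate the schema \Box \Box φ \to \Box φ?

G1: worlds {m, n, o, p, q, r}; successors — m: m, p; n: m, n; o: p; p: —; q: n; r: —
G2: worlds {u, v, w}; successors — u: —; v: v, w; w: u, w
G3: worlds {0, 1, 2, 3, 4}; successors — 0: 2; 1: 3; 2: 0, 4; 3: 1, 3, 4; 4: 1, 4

Frame correspondent (Sahlqvist): \forall x \forall y (Rxy \to \exists z (Rxz \wedge Rzy)) — i.e. density.
G1: fails — Rop but no z with Roz and Rzp.
G2: ✓.
G3: fails — R02 but no z with R0z and Rz2.
Valid on: G2.

G2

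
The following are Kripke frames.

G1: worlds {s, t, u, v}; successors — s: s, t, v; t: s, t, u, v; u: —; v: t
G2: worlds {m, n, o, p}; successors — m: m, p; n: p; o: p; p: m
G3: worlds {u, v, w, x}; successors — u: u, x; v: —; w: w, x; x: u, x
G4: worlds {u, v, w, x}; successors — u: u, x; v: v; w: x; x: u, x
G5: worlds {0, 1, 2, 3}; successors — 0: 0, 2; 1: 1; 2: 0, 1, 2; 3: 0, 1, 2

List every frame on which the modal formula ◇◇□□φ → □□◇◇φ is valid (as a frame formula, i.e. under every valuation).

G2, G3, G4, G5

Frame correspondent (Sahlqvist): ∀x ∀y ∀z ((xR²y ∧ xR²z) → ∃w (yR²w ∧ zR²w)) — i.e. a generalized confluence (Geach) condition.
G1: fails — sR²s, sR²u but no w with sR²w and uR²w.
G2: satisfies the condition.
G3: satisfies the condition.
G4: satisfies the condition.
G5: satisfies the condition.
Valid on: G2, G3, G4, G5.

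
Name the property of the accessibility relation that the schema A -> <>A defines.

Reflexivity

This is a form of the T axiom.
It corresponds to reflexivity: forall x Rxx.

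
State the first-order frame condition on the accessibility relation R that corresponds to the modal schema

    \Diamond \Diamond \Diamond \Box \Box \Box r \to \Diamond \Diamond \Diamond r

\forall x \forall y (x R^3 y \to \exists w (y R^3 w \wedge x R^3 w))

This is a Sahlqvist (Geach-type) schema ◇^3□^3r → □^0◇^3r.
First-order correspondent: \forall x \forall y (x R^3 y \to \exists w (y R^3 w \wedge x R^3 w)).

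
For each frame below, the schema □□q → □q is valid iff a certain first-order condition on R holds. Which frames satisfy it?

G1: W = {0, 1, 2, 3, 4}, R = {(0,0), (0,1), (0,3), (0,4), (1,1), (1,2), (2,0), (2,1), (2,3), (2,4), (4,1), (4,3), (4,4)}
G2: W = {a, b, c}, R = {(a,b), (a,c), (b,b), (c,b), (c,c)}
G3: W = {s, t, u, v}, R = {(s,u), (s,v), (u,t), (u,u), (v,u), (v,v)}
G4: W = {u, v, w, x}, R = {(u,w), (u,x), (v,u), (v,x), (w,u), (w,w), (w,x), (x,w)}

The schema corresponds to density: ∀x ∀y (Rxy → ∃z (Rxz ∧ Rzy)).
G1: holds.
G2: holds.
G3: holds.
G4: fails — Rvu but no z with Rvz and Rzu.
Valid on: G1, G2, G3.

G1, G2, G3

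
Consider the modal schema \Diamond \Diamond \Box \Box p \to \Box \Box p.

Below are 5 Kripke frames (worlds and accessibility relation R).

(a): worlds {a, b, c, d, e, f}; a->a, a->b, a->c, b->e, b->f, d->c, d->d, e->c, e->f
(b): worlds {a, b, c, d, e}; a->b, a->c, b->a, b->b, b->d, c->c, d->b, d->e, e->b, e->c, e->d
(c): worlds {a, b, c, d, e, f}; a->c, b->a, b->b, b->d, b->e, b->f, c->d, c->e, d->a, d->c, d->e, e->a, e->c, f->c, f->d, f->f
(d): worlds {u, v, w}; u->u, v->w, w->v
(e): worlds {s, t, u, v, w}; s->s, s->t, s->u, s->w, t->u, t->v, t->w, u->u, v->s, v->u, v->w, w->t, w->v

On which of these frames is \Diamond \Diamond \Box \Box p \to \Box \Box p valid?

(d)

The schema corresponds to a generalized confluence (Geach) condition: \forall x \forall y \forall z ((x R^2 y \wedge x R^2 z) \to \exists w (y R^2 w \wedge z = w)).
(a): fails — aR²b, aR²a but no w with bR²w and a=w.
(b): fails — aR²c, aR²a but no w with cR²w and a=w.
(c): fails — bR²a, bR²a but no w with aR²w and a=w.
(d): satisfies the condition.
(e): fails — sR²u, sR²s but no w* with uR²w* and s=w*.
Valid on: (d).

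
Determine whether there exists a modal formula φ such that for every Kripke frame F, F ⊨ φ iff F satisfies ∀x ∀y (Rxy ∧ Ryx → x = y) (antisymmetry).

No — not modally definable

If a class were modally definable it would be closed under surjective bounded morphisms (Goldblatt–Thomason).
The 6-cycle (worlds s,t,u,v,w,x with s→t→u→v→w→x→s) is antisymmetric. Sending even-indexed worlds to s and odd-indexed worlds to t is a surjective bounded morphism onto the two-world frame with s↔t, which is not antisymmetric.
So the class is not modally definable.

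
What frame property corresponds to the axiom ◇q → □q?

Suppose ◇q→□q is valid. Take Rxy, Rxz and set V(q)={y}. Then ◇q at x, so □q at x, so q at z, i.e. z=y.

partial functionality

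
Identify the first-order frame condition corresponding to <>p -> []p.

Suppose ◇p→□p is valid. Take Rxy, Rxz and set V(p)={y}. Then ◇p at x, so □p at x, so p at z, i.e. z=y.

partial functionality: forall x forall y forall z (Rxy & Rxz -> y = z)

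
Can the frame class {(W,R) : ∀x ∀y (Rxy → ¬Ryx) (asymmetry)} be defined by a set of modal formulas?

No

Modal frame validity is preserved under surjective bounded morphisms.
The 3-cycle (worlds s,t,u with s→t→u→s) is asymmetric. Mapping every world to a single reflexive point • is a surjective bounded morphism, and the reflexive point is not asymmetric (R•• but asymmetry requires ¬R••).
So no modal formula (or set of formulas) defines exactly the asymmetric frames.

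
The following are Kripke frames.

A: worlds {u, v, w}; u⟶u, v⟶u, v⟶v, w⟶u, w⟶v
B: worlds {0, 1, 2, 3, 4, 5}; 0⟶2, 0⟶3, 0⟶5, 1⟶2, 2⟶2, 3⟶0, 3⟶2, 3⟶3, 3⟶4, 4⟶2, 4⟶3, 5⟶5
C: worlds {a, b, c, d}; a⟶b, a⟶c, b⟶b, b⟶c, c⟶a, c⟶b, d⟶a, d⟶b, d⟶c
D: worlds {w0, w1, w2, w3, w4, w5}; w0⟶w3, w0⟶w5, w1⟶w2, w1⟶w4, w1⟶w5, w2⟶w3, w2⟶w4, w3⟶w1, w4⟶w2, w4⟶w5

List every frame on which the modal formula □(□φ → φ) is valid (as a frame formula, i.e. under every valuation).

Frame correspondent (Sahlqvist): ∀x ∀y (Rxy → Ryy) — i.e. shift-reflexivity.
A: holds.
B: fails — R34 but not R44.
C: fails — Rbc but not Rcc.
D: fails — Rw1w5 but not Rw5w5.
Valid on: A.

A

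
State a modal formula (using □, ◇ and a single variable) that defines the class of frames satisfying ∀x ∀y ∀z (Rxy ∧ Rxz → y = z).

◇s → □s

A defining formula is ◇s → □s (the CD axiom).
Suppose ◇s→□s is valid. Take Rxy, Rxz and set V(s)={y}. Then ◇s at x, so □s at x, so s at z, i.e. z=y.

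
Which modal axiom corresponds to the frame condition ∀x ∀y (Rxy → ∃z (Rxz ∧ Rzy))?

The condition is density. The C4 schema □□r → □r defines it.
Suppose □□r→□r is valid. Take Rxy and set V(r)={w : xR²w}. Then □□r at x, so □r at x, so r at y, i.e. ∃z(Rxz∧Rzy).

□□r → □r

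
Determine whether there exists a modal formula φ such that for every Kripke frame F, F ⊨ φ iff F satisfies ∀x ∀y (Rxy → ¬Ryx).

Modal frame validity is preserved under surjective bounded morphisms.
The 3-cycle (worlds s,t,u with s→t→u→s) is asymmetric. Mapping every world to a single reflexive point • is a surjective bounded morphism, and the reflexive point is not asymmetric (R•• but asymmetry requires ¬R••).
So no modal formula (or set of formulas) defines exactly the asymmetric frames.

Not definable by any modal formula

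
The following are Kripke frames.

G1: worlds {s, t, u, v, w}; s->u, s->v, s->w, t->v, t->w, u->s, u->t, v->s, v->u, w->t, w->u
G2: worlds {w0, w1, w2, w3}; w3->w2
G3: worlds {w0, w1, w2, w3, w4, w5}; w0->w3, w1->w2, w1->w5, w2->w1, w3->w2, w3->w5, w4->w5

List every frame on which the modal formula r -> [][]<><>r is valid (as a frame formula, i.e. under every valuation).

The schema corresponds to a generalized confluence (Geach) condition: forall x forall z (x R^2 z -> exists w (x = w & z R^2 w)).
G1: fails — sR²u but no w* with s=w* and uR²w*.
G2: holds.
G3: fails — w0R²w2 but no w with w0=w and w2R²w.
Valid on: G2.

G2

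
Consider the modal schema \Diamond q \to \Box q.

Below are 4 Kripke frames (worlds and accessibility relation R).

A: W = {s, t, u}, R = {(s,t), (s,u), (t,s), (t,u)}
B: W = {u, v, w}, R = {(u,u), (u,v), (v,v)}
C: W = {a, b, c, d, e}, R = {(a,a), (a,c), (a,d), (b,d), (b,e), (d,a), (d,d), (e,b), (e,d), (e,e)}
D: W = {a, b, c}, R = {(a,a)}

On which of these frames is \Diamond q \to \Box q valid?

The schema corresponds to partial functionality: \forall x \forall y \forall z (Rxy \wedge Rxz \to y = z).
A: fails — s sees both t and u.
B: fails — u sees both u and v.
C: fails — a sees both a and c.
D: satisfies the condition.

D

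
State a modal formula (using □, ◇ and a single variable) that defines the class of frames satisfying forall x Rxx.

□q → q

This is reflexivity; the standard corresponding axiom is T: □q → q.
Suppose □q→q is valid. At any x set V(q)={w : Rxw}. Then □q holds at x, so q holds at x, i.e. Rxx.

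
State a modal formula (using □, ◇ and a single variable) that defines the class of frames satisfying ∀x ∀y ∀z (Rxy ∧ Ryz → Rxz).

The condition is transitivity. The 4 schema □q → □□q defines it.

□q → □□q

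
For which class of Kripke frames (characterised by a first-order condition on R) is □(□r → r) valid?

shift-reflexivity

Suppose □(□r→r) is valid. Take Rxy and set V(r)={w : Ryw}. Then at y, □r holds; since □(□r→r) at x, □r→r at y, so r at y, i.e. Ryy.
Conversely, any frame satisfying ∀x ∀y (Rxy → Ryy) validates the schema.
Frame condition: ∀x ∀y (Rxy → Ryy).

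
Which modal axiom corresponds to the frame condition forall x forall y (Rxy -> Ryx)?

s → □◇s

A defining formula is s → □◇s (the B axiom).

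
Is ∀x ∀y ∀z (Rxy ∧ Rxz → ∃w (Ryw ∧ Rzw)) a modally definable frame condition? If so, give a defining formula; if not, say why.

Yes — defined by ◇□q → □◇q

This is a Sahlqvist condition; the .2 axiom ◇□q → □◇q defines it.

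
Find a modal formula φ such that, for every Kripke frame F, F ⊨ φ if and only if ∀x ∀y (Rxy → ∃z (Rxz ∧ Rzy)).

A defining formula is □□ψ → □ψ (the C4 axiom).
Suppose □□ψ→□ψ is valid. Take Rxy and set V(ψ)={w : xR²w}. Then □□ψ at x, so □ψ at x, so ψ at y, i.e. ∃z(Rxz∧Rzy).

□□ψ → □ψ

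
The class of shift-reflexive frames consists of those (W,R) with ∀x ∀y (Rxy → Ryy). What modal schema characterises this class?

□(□ψ → ψ)

This is shift-reflexivity; the standard corresponding axiom is T□: □(□ψ → ψ).
Suppose □(□ψ→ψ) is valid. Take Rxy and set V(ψ)={w : Ryw}. Then at y, □ψ holds; since □(□ψ→ψ) at x, □ψ→ψ at y, so ψ at y, i.e. Ryy.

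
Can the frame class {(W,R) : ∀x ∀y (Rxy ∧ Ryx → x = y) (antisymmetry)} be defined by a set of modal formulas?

Modal frame validity is preserved under surjective bounded morphisms.
The 4-cycle (worlds 0,1,2,3 with 0→1→2→3→0) is antisymmetric. Sending even-indexed worlds to • and odd-indexed worlds to ∘ is a surjective bounded morphism onto the two-world frame with •↔∘, which is not antisymmetric.
So the class is not modally definable.

No — not modally definable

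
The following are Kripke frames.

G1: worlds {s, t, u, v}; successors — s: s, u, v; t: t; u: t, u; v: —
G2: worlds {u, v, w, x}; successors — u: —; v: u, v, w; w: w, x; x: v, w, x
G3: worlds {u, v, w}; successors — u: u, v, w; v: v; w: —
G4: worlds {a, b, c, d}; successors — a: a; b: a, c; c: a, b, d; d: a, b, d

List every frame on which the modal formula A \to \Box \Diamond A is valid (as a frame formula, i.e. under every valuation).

The schema corresponds to symmetry: \forall x \forall y (Rxy \to Ryx).
G1: fails — Rut but not Rtu.
G2: fails — Rvw but not Rwv.
G3: fails — Ruv but not Rvu.
G4: fails — Rcd but not Rdc.
Valid on no frame.

none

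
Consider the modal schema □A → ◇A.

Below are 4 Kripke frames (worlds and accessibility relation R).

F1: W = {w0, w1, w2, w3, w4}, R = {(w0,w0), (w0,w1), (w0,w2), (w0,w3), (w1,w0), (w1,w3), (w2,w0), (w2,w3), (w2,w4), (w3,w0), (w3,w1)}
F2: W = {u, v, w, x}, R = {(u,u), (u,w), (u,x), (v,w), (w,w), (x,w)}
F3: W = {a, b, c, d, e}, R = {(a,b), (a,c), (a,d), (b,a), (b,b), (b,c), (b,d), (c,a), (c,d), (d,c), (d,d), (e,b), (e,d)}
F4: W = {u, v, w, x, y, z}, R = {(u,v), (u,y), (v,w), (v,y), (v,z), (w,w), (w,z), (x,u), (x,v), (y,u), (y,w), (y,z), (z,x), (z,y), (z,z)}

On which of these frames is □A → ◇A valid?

This is the axiom for seriality; its first-order frame correspondent is ∀x ∃y Rxy.
F1: fails — world w4 has no successor.
F2: ✓.
F3: ✓.
F4: ✓.
Valid on: F2, F3, F4.

F2, F3, F4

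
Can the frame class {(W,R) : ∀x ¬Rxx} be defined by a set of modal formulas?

If a class were modally definable it would be closed under surjective bounded morphisms (Goldblatt–Thomason).
The 2-cycle (worlds w0,w1 with w0→w1→w0) is irreflexive, and the map sending every world to a single reflexive point • is a surjective bounded morphism (forth: every edge maps to (•,•); back: every world has a successor). So any modal formula valid on the 2-cycle is also valid on the reflexive point, which is not irreflexive.
Hence irreflexivity is not modally definable.

Not definable by any modal formula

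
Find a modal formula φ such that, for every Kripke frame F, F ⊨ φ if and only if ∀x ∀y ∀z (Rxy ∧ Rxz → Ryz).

A defining formula is ◇ψ → □◇ψ (the 5 axiom).
Suppose ◇ψ→□◇ψ is valid. Take Rxy, Rxz and set V(ψ)={y}. Then ◇ψ at x, so □◇ψ at x, so ◇ψ at z, so some w with Rzw has ψ; w=y, i.e. Rzy. By symmetry of the argument, Ryz.

◇ψ → □◇ψ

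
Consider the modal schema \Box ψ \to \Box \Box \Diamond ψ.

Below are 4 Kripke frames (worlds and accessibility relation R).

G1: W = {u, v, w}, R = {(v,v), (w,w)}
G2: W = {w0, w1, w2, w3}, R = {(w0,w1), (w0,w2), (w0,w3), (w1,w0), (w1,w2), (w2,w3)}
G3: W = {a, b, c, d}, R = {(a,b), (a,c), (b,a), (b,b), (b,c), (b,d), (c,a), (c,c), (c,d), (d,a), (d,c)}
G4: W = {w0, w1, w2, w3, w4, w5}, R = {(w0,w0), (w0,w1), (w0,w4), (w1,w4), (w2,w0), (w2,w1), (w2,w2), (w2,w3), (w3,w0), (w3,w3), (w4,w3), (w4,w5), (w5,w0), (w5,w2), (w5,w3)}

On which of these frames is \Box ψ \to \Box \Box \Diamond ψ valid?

G1, G3

This is the axiom for a generalized confluence (Geach) condition; its first-order frame correspondent is \forall x \forall z (x R^2 z \to \exists w (xRw \wedge zRw)).
G1: holds.
G2: fails — w0R²w3 but no w with w0Rw and w3Rw.
G3: holds.
G4: fails — w0R²w4 but no w with w0Rw and w4Rw.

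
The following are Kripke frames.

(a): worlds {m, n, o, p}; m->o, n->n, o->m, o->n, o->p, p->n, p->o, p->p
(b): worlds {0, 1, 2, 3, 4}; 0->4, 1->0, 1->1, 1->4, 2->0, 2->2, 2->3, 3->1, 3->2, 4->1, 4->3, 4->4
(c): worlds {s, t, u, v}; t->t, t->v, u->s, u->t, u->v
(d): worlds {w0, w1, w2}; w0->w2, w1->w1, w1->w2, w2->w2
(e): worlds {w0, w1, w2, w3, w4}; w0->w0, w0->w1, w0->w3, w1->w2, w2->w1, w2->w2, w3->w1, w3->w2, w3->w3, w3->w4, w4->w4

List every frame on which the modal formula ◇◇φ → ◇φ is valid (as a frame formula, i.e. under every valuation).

(c), (d)

Frame correspondent (Sahlqvist): ∀x ∀y ∀z (Rxy ∧ Ryz → Rxz) — i.e. transitivity.
(a): fails — Rom and Rmo but not Roo.
(b): fails — R32 and R23 but not R33.
(c): condition met.
(d): condition met.
(e): fails — Rw1w2 and Rw2w1 but not Rw1w1.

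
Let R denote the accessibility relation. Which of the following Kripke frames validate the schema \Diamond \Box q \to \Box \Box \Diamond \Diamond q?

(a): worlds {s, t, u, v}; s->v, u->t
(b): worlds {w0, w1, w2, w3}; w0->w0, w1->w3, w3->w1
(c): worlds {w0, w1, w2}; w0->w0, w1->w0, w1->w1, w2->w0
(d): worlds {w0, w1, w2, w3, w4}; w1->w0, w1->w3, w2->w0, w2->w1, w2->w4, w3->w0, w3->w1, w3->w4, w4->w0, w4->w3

The schema corresponds to a generalized confluence (Geach) condition: \forall x \forall y \forall z ((xRy \wedge x R^2 z) \to \exists w (yRw \wedge z R^2 w)).
(a): ✓.
(b): ✓.
(c): ✓.
(d): fails — w1Rw0, w1R²w0 but no w with w0Rw and w0R²w.

(a), (b), (c)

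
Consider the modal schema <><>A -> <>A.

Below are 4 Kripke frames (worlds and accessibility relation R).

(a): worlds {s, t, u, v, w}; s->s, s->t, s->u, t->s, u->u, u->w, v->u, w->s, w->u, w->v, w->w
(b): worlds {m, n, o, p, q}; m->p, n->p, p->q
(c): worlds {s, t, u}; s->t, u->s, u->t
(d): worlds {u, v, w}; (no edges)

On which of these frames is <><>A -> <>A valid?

(c), (d)

Frame correspondent (Sahlqvist): forall x forall y (x R^2 y -> exists w (y = w & xRw)) — i.e. a generalized confluence (Geach) condition.
(a): fails — sR²w but no w* with w=w* and sRw*.
(b): fails — mR²q but no w with q=w and mRw.
(c): ✓.
(d): ✓.
Valid on: (c), (d).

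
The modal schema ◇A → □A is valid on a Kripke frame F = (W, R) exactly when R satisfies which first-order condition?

Partial functionality

Suppose ◇A→□A is valid. Take Rxy, Rxz and set V(A)={y}. Then ◇A at x, so □A at x, so A at z, i.e. z=y.
Conversely, any frame satisfying ∀x ∀y ∀z (Rxy ∧ Rxz → y = z) validates the schema.
Frame condition: ∀x ∀y ∀z (Rxy ∧ Rxz → y = z).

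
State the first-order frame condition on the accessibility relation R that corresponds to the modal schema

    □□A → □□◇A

∀x ∀z (xR²z → ∃w (xR²w ∧ zRw))

This is a Sahlqvist (Geach-type) schema ◇^0□^2A → □^2◇^1A.
First-order correspondent: ∀x ∀z (xR²z → ∃w (xR²w ∧ zRw)).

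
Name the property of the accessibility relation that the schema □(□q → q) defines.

This schema is the T□ axiom.
It corresponds to shift-reflexivity: ∀x ∀y (Rxy → Ryy).

Shift-reflexivity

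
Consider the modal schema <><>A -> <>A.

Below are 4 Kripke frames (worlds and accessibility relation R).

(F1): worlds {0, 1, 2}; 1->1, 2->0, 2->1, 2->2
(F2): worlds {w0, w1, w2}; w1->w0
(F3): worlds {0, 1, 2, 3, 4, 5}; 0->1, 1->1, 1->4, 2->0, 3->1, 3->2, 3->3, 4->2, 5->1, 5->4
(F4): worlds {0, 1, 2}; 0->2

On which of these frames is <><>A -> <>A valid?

(F1), (F2), (F4)

The schema corresponds to a generalized confluence (Geach) condition: forall x forall y (x R^2 y -> exists w (y = w & xRw)).
(F1): ✓.
(F2): ✓.
(F3): fails — 0R²4 but no w with 4=w and 0Rw.
(F4): ✓.
Valid on: (F1), (F2), (F4).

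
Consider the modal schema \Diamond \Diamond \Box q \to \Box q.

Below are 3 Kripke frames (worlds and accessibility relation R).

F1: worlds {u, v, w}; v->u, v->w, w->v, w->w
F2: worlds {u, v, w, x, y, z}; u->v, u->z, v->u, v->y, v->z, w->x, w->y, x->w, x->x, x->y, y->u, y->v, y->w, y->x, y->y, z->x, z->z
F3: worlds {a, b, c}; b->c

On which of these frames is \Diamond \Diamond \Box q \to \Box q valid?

F3

This is the axiom for a generalized confluence (Geach) condition; its first-order frame correspondent is \forall x \forall y \forall z ((x R^2 y \wedge xRz) \to \exists w (yRw \wedge z = w)).
F1: fails — vR²w, vRu but no t with wRt and u=t.
F2: fails — uR²x, uRv but no t with xRt and v=t.
F3: satisfies the condition.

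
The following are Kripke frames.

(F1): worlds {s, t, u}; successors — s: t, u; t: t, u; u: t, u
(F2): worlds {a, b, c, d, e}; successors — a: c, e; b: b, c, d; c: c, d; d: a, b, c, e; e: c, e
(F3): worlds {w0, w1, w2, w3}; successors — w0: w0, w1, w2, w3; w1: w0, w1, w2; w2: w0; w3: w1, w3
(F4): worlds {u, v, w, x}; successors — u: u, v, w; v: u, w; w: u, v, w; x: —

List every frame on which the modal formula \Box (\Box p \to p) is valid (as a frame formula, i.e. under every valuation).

(F1)

This is the axiom for shift-reflexivity; its first-order frame correspondent is \forall x \forall y (Rxy \to Ryy).
(F1): ✓.
(F2): fails — Rcd but not Rdd.
(F3): fails — Rw1w2 but not Rw2w2.
(F4): fails — Ruv but not Rvv.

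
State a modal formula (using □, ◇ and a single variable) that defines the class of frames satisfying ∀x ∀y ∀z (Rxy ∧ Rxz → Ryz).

◇ψ → □◇ψ

This is the Euclidean property; the standard corresponding axiom is 5: ◇ψ → □◇ψ.
Suppose ◇ψ→□◇ψ is valid. Take Rxy, Rxz and set V(ψ)={y}. Then ◇ψ at x, so □◇ψ at x, so ◇ψ at z, so some w with Rzw has ψ; w=y, i.e. Rzy. By symmetry of the argument, Ryz.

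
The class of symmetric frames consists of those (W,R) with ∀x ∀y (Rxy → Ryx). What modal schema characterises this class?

p → □◇p

A defining formula is p → □◇p (the B axiom).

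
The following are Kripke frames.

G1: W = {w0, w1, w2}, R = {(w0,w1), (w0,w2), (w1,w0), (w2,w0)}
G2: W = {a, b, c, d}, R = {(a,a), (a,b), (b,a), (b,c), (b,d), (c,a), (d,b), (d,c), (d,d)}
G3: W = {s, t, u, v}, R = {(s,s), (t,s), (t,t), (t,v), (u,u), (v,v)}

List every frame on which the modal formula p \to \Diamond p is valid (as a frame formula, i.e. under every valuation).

G3

This is the axiom for reflexivity; its first-order frame correspondent is \forall x Rxx.
G1: fails — world w0 does not see itself.
G2: fails — world b does not see itself.
G3: holds.
Valid on: G3.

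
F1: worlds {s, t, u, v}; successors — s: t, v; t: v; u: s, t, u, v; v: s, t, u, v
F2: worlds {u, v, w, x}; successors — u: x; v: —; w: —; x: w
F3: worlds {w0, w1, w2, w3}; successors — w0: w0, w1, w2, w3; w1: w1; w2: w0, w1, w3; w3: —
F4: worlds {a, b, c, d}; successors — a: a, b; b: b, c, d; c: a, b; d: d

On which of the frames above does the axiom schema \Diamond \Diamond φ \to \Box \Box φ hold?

Frame correspondent (Sahlqvist): \forall x \forall y \forall z ((x R^2 y \wedge x R^2 z) \to \exists w (y = w \wedge z = w)) — i.e. a generalized confluence (Geach) condition.
F1: fails — sR²s, sR²t but s ≠ t.
F2: holds.
F3: fails — w0R²w0, w0R²w1 but w0 ≠ w1.
F4: fails — aR²a, aR²b but a ≠ b.
Valid on: F2.

F2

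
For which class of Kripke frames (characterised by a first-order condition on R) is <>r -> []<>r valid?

The Euclidean property

This is the 5 axiom.
Its frame correspondent is the Euclidean property — forall x forall y forall z (Rxy & Rxz -> Ryz).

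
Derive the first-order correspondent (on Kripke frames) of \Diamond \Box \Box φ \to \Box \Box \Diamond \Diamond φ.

\forall x \forall y \forall z ((xRy \wedge x R^2 z) \to \exists w (y R^2 w \wedge z R^2 w))

This is a Sahlqvist (Geach-type) schema ◇^1□^2φ → □^2◇^2φ.
First-order correspondent: \forall x \forall y \forall z ((xRy \wedge x R^2 z) \to \exists w (y R^2 w \wedge z R^2 w)).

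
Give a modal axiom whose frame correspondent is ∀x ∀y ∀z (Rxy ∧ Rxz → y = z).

A defining formula is ◇s → □s (the CD axiom).

◇s → □s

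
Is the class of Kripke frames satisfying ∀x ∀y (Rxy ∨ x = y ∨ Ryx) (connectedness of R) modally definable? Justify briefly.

Modal frame validity is preserved under disjoint unions.
Take 3 disjoint single-world reflexive frames: each is trivially connected, but their disjoint union has 3 worlds with no edge between distinct components, so it is not connected.
So no modal formula (or set of formulas) defines exactly the connected frames.

Not modally definable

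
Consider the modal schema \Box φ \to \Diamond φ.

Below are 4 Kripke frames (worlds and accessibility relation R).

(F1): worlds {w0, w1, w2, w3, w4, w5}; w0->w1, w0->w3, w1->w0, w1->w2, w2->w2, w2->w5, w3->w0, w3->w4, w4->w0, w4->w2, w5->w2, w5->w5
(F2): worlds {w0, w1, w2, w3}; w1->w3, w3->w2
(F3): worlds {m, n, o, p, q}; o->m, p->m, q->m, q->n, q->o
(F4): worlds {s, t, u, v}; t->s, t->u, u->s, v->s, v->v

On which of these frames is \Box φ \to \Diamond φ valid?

The schema corresponds to seriality: \forall x \exists y Rxy.
(F1): condition met.
(F2): fails — world w0 has no successor.
(F3): fails — world m has no successor.
(F4): fails — world s has no successor.
Valid on: (F1).

(F1)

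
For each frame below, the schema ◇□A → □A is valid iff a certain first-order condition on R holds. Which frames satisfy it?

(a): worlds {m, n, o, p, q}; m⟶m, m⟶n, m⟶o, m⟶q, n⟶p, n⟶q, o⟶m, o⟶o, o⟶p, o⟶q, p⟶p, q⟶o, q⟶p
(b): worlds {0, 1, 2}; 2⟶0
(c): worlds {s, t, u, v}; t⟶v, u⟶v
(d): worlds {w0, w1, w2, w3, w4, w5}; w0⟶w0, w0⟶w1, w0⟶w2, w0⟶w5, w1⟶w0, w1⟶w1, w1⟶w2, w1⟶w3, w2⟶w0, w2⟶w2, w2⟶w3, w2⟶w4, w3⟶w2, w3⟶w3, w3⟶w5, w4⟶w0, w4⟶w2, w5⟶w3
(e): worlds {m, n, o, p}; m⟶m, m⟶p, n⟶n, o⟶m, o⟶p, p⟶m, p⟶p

Frame correspondent (Sahlqvist): ∀x ∀y ∀z (Rxy ∧ Rxz → Ryz) — i.e. the Euclidean property.
(a): fails — Rmo and Rmn but not Ron.
(b): fails — R20 and R20 but not R00.
(c): fails — Rtv and Rtv but not Rvv.
(d): fails — Rw0w5 and Rw0w5 but not Rw5w5.
(e): ✓.
Valid on: (e).

(e)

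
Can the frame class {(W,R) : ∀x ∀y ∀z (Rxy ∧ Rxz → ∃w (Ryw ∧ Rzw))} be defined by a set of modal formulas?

The condition is convergence. A defining modal formula is ◇□r → □◇r.
Suppose ◇□r→□◇r is valid. Take Rxy, Rxz and set V(r)={w : Ryw}. Then □r at y so ◇□r at x, so □◇r at x, so ◇r at z, giving w with Rzw and Ryw.

Yes, by ◇□r → □◇r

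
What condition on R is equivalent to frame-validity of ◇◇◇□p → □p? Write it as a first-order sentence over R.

∀x ∀y ∀z ((xR³y ∧ xRz) → ∃w (yRw ∧ z = w))

This is a Sahlqvist (Geach-type) schema ◇^3□^1p → □^1◇^0p.
Minimal-valuation argument: fix x; take any y with xR^3y and any z with xR^1z. Set V(p) to the set of worlds R-reachable from y in exactly 1 step. Then □^1p holds at y, so the antecedent holds at x; validity forces ◇^0p at z, giving a w with zR^0w and yR^1w.
First-order correspondent: ∀x ∀y ∀z ((xR³y ∧ xRz) → ∃w (yRw ∧ z = w)).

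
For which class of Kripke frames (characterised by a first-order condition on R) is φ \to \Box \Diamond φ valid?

symmetry

Suppose φ→□◇φ is valid. Take Rxy and set V(φ)={x}. Then φ at x, so □◇φ at x, so ◇φ at y, so some z with Ryz has φ; z=x, i.e. Ryx.
The converse is a direct semantic check.
Frame condition: \forall x \forall y (Rxy \to Ryx).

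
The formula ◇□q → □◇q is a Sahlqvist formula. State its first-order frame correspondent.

This is the .2 axiom.
It corresponds to convergence: ∀x ∀y ∀z (Rxy ∧ Rxz → ∃w (Ryw ∧ Rzw)).

convergence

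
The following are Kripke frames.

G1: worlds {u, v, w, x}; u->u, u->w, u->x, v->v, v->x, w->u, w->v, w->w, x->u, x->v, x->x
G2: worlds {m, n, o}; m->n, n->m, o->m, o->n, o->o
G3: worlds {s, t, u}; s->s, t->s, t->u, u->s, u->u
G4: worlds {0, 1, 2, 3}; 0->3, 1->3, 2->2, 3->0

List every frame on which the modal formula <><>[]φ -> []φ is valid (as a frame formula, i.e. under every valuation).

The schema corresponds to a generalized confluence (Geach) condition: forall x forall y forall z ((x R^2 y & xRz) -> exists w (yRw & z = w)).
G1: fails — uR²v, uRu but no t with vRt and u=t.
G2: fails — oR²m, oRm but no w with mRw and m=w.
G3: fails — tR²s, tRu but no w with sRw and u=w.
G4: holds.
Valid on: G4.

G4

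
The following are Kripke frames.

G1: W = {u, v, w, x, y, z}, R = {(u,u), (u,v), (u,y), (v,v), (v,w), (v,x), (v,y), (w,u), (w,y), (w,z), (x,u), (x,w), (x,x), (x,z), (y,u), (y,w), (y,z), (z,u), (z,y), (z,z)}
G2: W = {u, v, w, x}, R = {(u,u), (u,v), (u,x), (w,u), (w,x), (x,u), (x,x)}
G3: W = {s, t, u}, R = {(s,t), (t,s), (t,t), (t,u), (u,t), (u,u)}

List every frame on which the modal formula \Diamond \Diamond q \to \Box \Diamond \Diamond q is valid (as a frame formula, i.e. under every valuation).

G3

This is the axiom for a generalized confluence (Geach) condition; its first-order frame correspondent is \forall x \forall y \forall z ((x R^2 y \wedge xRz) \to \exists w (y = w \wedge z R^2 w)).
G1: fails — uR²w, uRy but no t with w=t and yR²t.
G2: fails — uR²u, uRv but no t with u=t and vR²t.
G3: condition met.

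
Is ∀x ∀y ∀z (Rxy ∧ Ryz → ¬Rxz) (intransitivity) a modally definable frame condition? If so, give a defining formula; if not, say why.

Not modally definable

Modal frame validity is preserved under surjective bounded morphisms.
The 7-cycle (worlds s,t,u,v,w,x,y with s→t→u→v→w→x→y→s) is intransitive. Mapping every world to a single reflexive point • is a surjective bounded morphism; the reflexive point is not intransitive (R••∧R•• but R••).
Hence intransitivity is not modally definable.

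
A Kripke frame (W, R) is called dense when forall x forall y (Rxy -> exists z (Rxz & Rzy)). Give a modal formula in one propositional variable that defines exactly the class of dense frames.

A defining formula is □□q → □q (the C4 axiom).
Suppose □□q→□q is valid. Take Rxy and set V(q)={w : xR²w}. Then □□q at x, so □q at x, so q at y, i.e. ∃z(Rxz∧Rzy).

□□q → □q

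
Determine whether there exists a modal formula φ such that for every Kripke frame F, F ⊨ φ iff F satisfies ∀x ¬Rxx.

Modal frame validity is preserved under surjective bounded morphisms.
The 2-cycle (worlds w0,w1 with w0→w1→w0) is irreflexive, and the map sending every world to a single reflexive point • is a surjective bounded morphism (forth: every edge maps to (•,•); back: every world has a successor). So any modal formula valid on the 2-cycle is also valid on the reflexive point, which is not irreflexive.
So no modal formula (or set of formulas) defines exactly the irreflexive frames.

Not modally definable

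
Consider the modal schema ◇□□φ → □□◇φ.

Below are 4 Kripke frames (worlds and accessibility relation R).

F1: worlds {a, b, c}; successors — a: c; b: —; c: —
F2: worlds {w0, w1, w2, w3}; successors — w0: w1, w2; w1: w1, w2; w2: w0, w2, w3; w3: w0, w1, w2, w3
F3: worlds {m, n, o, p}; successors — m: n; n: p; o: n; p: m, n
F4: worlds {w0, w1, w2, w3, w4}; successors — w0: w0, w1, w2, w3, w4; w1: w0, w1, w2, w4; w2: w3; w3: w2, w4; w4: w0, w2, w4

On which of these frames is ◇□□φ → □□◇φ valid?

Frame correspondent (Sahlqvist): ∀x ∀y ∀z ((xRy ∧ xR²z) → ∃w (yR²w ∧ zRw)) — i.e. a generalized confluence (Geach) condition.
F1: holds.
F2: holds.
F3: fails — pRm, pR²p but no w with mR²w and pRw.
F4: fails — w0Rw2, w0R²w2 but no w with w2R²w and w2Rw.
Valid on: F1, F2.

F1, F2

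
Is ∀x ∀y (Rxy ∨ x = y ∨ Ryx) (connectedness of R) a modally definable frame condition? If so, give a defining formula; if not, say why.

Any modally definable frame class is closed under disjoint unions.
Take 2 disjoint single-world reflexive frames: each is trivially connected, but their disjoint union has 2 worlds with no edge between distinct components, so it is not connected.
Hence connectedness of R is not modally definable.

Not definable by any modal formula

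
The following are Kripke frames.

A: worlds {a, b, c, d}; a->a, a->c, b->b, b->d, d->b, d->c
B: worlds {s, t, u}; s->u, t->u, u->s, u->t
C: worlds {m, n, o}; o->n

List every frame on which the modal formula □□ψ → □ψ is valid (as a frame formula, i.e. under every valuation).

none

This is the axiom for density; its first-order frame correspondent is ∀x ∀y (Rxy → ∃z (Rxz ∧ Rzy)).
A: fails — Rdc but no z with Rdz and Rzc.
B: fails — Rsu but no z with Rsz and Rzu.
C: fails — Ron but no z with Roz and Rzn.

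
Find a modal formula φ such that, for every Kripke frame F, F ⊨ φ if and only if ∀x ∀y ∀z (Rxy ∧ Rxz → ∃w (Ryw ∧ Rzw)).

◇□ψ → □◇ψ

This is convergence; the standard corresponding axiom is .2: ◇□ψ → □◇ψ.
Suppose ◇□ψ→□◇ψ is valid. Take Rxy, Rxz and set V(ψ)={w : Ryw}. Then □ψ at y so ◇□ψ at x, so □◇ψ at x, so ◇ψ at z, giving w with Rzw and Ryw.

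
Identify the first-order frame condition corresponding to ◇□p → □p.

The Euclidean property

Equivalently (dual form): ◇p → □◇p.
Suppose ◇p→□◇p is valid. Take Rxy, Rxz and set V(p)={y}. Then ◇p at x, so □◇p at x, so ◇p at z, so some w with Rzw has p; w=y, i.e. Rzy. By symmetry of the argument, Ryz.
The converse is a direct semantic check.
Frame condition: ∀x ∀y ∀z (Rxy ∧ Rxz → Ryz).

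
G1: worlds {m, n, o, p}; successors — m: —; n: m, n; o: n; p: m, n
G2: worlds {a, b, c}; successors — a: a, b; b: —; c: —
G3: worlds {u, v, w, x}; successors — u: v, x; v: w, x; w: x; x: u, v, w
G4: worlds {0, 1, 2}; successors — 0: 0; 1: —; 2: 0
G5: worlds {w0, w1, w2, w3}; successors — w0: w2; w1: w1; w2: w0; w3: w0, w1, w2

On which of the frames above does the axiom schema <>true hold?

G3, G5

This is the axiom for seriality; its first-order frame correspondent is forall x exists y Rxy.
G1: fails — world m has no successor.
G2: fails — world b has no successor.
G3: satisfies the condition.
G4: fails — world 1 has no successor.
G5: satisfies the condition.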